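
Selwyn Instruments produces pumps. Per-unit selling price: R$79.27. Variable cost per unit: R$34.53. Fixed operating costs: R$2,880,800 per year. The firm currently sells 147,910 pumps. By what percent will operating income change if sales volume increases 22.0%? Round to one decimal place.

At 147,910 units, contribution = 147,910 × R$44.74 = R$6,617,493.40.
Operating income = contribution − fixed costs = R$6,617,493.40 − R$2,880,800 = R$3,736,693.40.
Degree of operating leverage = R$6,617,493.40 / R$3,736,693.40 = 1.7709.
So EBIT moves 1.7709 × (+22.0%) = +39.0%.

+39.0%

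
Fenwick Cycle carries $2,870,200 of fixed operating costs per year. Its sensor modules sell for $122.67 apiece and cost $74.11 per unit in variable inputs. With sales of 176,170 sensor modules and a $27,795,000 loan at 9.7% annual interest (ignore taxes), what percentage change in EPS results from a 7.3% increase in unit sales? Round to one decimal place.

+20.9%

Contribution at this volume is 176,170 × $48.56 = $8,554,815.20.
EBIT = $8,554,815.20 − $2,870,200 = $5,684,615.20.
After interest of $2,696,115.00, pre-tax earnings = $2,988,500.20.
Degree of combined leverage = contribution ÷ (EBIT − I) = $8,554,815.20 ÷ $2,988,500.20 = 2.8626.
%ΔEPS = DCL × %ΔSales = 2.8626 × +7.3% = +20.9%.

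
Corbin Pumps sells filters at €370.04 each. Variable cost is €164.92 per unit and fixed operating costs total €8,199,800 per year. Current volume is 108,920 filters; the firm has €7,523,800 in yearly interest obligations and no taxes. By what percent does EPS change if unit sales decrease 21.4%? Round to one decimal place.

Total contribution margin = 108,920 × €205.12 = €22,341,670.40.
Operating income = contribution − fixed costs = €22,341,670.40 − €8,199,800 = €14,141,870.40.
Interest = €7,523,800.00, so EBIT − I = €6,618,070.40.
DCL = total CM / (EBIT − I) = €22,341,670.40 / €6,618,070.40 = 3.3759.
%ΔEPS = DCL × %ΔSales = 3.3759 × -21.4% = -72.2%.

-72.2%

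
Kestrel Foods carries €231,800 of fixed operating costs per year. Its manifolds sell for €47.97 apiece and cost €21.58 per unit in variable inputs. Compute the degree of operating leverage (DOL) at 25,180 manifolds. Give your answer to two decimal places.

At 25,180 units, contribution = 25,180 × €26.39 = €664,500.20.
EBIT = €664,500.20 − €231,800 = €432,700.20.
Degree of operating leverage = €664,500.20 / €432,700.20 = 1.5357.

1.54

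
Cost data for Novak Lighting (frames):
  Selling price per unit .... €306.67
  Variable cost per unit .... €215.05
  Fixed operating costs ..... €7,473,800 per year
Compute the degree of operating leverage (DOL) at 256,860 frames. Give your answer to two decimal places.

Total contribution margin = 256,860 × €91.62 = €23,533,513.20.
Operating income = contribution − fixed costs = €23,533,513.20 − €7,473,800 = €16,059,713.20.
DOL = contribution ÷ EBIT = €23,533,513.20 ÷ €16,059,713.20 = 1.4654.

1.47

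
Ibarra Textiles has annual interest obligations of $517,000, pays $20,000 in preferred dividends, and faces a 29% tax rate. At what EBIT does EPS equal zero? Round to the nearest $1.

Grossing the preferred dividend up to pre-tax terms: $20,000 / (1 − 0.29) = $28,169.01.
Financial break-even EBIT = interest + D_p ÷ (1 − t) = $517,000 + $28,169.01 = $545,169.01.

$545,169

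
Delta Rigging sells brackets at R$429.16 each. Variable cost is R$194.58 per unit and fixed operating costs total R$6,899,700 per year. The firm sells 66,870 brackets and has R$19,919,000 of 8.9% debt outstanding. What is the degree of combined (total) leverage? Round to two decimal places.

Contribution at this volume is 66,870 × R$234.58 = R$15,686,364.60.
Operating income = contribution − fixed costs = R$15,686,364.60 − R$6,899,700 = R$8,786,664.60. Interest = R$1,772,791.00.
DOL = R$15,686,364.60 ÷ R$8,786,664.60 = 1.7852; DFL = R$8,786,664.60 ÷ R$7,013,873.60 = 1.2528.
Combined leverage = 1.7852 × 1.2528 = 2.2365.

2.24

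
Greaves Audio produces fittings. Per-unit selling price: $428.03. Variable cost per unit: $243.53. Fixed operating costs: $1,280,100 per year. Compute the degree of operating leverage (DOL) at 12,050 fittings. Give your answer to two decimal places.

Contribution at this volume is 12,050 × $184.50 = $2,223,225.00.
EBIT = $2,223,225.00 − $1,280,100 = $943,125.00.
So DOL = total CM / EBIT = $2,223,225.00 / $943,125.00 = 2.3573.

2.36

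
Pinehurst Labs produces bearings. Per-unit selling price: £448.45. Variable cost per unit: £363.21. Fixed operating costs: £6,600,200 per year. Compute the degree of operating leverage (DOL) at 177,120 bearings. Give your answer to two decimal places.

1.78

At 177,120 units, contribution = 177,120 × £85.24 = £15,097,708.80.
Operating income = contribution − fixed costs = £15,097,708.80 − £6,600,200 = £8,497,508.80.
Degree of operating leverage = £15,097,708.80 / £8,497,508.80 = 1.7767.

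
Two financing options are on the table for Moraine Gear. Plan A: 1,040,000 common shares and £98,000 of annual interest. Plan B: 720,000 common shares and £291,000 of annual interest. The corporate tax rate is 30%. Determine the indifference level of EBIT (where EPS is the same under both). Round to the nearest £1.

Set EPS_A = EPS_B: (EBIT − £98,000)(1 − 0.30) ÷ 1,040,000 = (EBIT − £291,000)(1 − 0.30) ÷ 720,000.
Cancelling (1 − t) and cross-multiplying: 720,000·(EBIT − 98,000) = 1,040,000·(EBIT − 291,000).
EBIT × (1,040,000 − 720,000) = 291,000 × 1,040,000 − 98,000 × 720,000 = 232,080,000,000, so EBIT = 232,080,000,000 ÷ 320,000 = 725,250.00.

£725,250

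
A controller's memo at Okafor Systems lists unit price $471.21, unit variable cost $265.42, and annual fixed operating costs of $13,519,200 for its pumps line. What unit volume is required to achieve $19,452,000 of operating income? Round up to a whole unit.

160,218 pumps

Unit CM = price − variable cost = $471.21 − $265.42 = $205.79.
Need Q such that Q × $205.79 − $13,519,200 = $19,452,000, i.e. Q = $32,971,200 / $205.79 = 160,217.70 → 160,218.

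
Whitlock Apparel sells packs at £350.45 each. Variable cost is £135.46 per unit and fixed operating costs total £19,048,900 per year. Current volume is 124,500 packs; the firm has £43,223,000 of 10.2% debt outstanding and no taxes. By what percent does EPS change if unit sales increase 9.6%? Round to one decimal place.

+77.7%

Contribution at this volume is 124,500 × £214.99 = £26,766,255.00.
Operating income = contribution − fixed costs = £26,766,255.00 − £19,048,900 = £7,717,355.00.
Interest = £4,408,746.00, so EBIT − I = £3,308,609.00.
DCL = total CM / (EBIT − I) = £26,766,255.00 / £3,308,609.00 = 8.0899.
EPS therefore changes by 8.0899 × (+9.6%) = +77.7%.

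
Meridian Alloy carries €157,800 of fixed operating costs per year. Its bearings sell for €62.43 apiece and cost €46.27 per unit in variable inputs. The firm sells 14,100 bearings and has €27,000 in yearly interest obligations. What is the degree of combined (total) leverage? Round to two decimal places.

5.29

Contribution at this volume is 14,100 × €16.16 = €227,856.00.
Operating income = contribution − fixed costs = €227,856.00 − €157,800 = €70,056.00. Interest = €27,000.00.
DOL = €227,856.00 ÷ €70,056.00 = 3.2525; DFL = €70,056.00 ÷ €43,056.00 = 1.6271.
DCL = DOL × DFL = 3.2525 × 1.6271 = 5.2921.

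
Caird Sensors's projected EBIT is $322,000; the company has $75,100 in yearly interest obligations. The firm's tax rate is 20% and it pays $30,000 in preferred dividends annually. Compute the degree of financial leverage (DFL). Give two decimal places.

Interest = $75,100.00.
Pre-tax preferred-dividend burden = $30,000 ÷ (1 − 0.20) = $37,500.00.
DFL = EBIT ÷ [EBIT − I − D_p/(1−t)] = $322,000 ÷ [$322,000 − $75,100.00 − $37,500.00] = $322,000 ÷ $209,400.00 = 1.5377.

1.54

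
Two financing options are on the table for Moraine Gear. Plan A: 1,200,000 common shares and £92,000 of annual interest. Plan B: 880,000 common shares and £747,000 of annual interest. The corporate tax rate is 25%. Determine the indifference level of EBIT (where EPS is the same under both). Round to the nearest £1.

£2,548,250

Set EPS_A = EPS_B: (EBIT − £92,000)(1 − 0.25) ÷ 1,200,000 = (EBIT − £747,000)(1 − 0.25) ÷ 880,000.
The (1 − t) factor cancels: (EBIT − 92,000) × 880,000 = (EBIT − 747,000) × 1,200,000.
Solving, EBIT = (747,000·1,200,000 − 92,000·880,000) / (1,200,000 − 880,000) = 815,440,000,000 / 320,000 = 2,548,250.00.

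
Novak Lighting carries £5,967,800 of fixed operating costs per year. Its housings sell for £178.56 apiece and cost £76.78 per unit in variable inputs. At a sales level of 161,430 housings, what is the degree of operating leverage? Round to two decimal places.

1.57

At 161,430 units, contribution = 161,430 × £101.78 = £16,430,345.40.
Operating income = contribution − fixed costs = £16,430,345.40 − £5,967,800 = £10,462,545.40.
Degree of operating leverage = £16,430,345.40 / £10,462,545.40 = 1.5704.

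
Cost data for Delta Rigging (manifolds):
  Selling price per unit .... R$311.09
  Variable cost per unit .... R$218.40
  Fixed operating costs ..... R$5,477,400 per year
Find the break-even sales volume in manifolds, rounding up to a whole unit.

Contribution margin per unit = R$311.09 − R$218.40 = R$92.69.
Break-even volume = fixed costs ÷ CM per unit = R$5,477,400 ÷ R$92.69 = 59,093.75, so 59,094 manifolds.

59,094 manifolds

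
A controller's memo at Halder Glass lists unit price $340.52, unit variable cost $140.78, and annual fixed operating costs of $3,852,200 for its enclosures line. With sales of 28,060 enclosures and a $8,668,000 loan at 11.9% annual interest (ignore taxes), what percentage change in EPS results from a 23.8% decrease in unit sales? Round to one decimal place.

Total contribution margin = 28,060 × $199.74 = $5,604,704.40.
Subtracting fixed costs: EBIT = $5,604,704.40 − $3,852,200 = $1,752,504.40.
Interest = $1,031,492.00, so EBIT − I = $721,012.40.
DCL = total CM / (EBIT − I) = $5,604,704.40 / $721,012.40 = 7.7734.
EPS therefore changes by 7.7734 × (-23.8%) = -185.0%.

-185.0%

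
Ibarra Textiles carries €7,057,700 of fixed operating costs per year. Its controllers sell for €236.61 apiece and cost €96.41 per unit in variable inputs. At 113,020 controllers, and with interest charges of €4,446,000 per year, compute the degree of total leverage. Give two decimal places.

3.65

Contribution at this volume is 113,020 × €140.20 = €15,845,404.00.
EBIT = €15,845,404.00 − €7,057,700 = €8,787,704.00. Interest = €4,446,000.00, so EBIT − I = €4,341,704.00.
Degree of total leverage = total CM / (EBIT − interest) = €15,845,404.00 / €4,341,704.00 = 3.6496.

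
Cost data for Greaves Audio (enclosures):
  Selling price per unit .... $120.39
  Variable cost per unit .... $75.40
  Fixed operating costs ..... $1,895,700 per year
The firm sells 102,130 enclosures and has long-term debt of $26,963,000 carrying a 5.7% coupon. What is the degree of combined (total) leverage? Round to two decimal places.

Contribution at this volume is 102,130 × $44.99 = $4,594,828.70.
EBIT = $4,594,828.70 − $1,895,700 = $2,699,128.70. Interest = $1,536,891.00, so EBIT − I = $1,162,237.70.
DCL = contribution ÷ (EBIT − I) = $4,594,828.70 ÷ $1,162,237.70 = 3.9534.

3.95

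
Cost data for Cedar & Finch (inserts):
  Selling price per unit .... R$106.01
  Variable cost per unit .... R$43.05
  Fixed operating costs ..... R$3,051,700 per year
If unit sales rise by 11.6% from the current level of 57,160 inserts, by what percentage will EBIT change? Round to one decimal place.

+76.3%

Contribution at this volume is 57,160 × R$62.96 = R$3,598,793.60.
Operating income = contribution − fixed costs = R$3,598,793.60 − R$3,051,700 = R$547,093.60.
DOL = contribution ÷ EBIT = R$3,598,793.60 ÷ R$547,093.60 = 6.5780.
So EBIT moves 6.5780 × (+11.6%) = +76.3%.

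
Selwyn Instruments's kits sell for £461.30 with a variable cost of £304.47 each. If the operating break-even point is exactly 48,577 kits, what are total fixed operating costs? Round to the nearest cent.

Unit CM = price − variable cost = £461.30 − £304.47 = £156.83.
Since BE = FC / CM, FC = 48,577 × £156.83 = £7,618,330.91.

£7,618,330.91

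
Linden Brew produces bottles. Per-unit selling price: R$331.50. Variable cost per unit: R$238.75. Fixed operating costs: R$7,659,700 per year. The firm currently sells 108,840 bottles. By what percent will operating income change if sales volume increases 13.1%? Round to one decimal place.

+54.3%

At 108,840 units, contribution = 108,840 × R$92.75 = R$10,094,910.00.
Operating income = contribution − fixed costs = R$10,094,910.00 − R$7,659,700 = R$2,435,210.00.
DOL = contribution ÷ EBIT = R$10,094,910.00 ÷ R$2,435,210.00 = 4.1454.
Operating income changes by 4.1454 × +13.1% = +54.3%.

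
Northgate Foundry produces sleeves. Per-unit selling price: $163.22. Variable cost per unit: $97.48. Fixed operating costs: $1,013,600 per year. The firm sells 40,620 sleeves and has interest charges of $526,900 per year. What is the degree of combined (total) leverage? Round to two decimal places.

2.36

Total contribution margin = 40,620 × $65.74 = $2,670,358.80.
Subtracting fixed costs: EBIT = $2,670,358.80 − $1,013,600 = $1,656,758.80. Interest = $526,900.00.
DOL = $2,670,358.80 ÷ $1,656,758.80 = 1.6118; DFL = $1,656,758.80 ÷ $1,129,858.80 = 1.4663.
Combined leverage = 1.6118 × 1.4663 = 2.3634.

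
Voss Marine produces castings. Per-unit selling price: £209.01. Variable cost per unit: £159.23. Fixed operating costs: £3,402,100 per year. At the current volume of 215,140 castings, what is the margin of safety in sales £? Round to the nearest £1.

Unit CM = price − variable cost = £209.01 − £159.23 = £49.78. Break-even units = £3,402,100 ÷ £49.78 = 68,342.71; break-even revenue = 68,342.71 × £209.01 = £14,284,309.38.
Actual sales revenue = 215,140 × £209.01 = £44,966,411.40.
Margin of safety = £44,966,411.40 − £14,284,309.38 = £30,682,102.

£30,682,102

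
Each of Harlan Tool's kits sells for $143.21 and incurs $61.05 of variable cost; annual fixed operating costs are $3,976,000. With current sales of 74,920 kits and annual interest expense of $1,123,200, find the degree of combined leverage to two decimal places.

At 74,920 units, contribution = 74,920 × $82.16 = $6,155,427.20.
EBIT = $6,155,427.20 − $3,976,000 = $2,179,427.20. Interest = $1,123,200.00, so EBIT − I = $1,056,227.20.
DCL = contribution ÷ (EBIT − I) = $6,155,427.20 ÷ $1,056,227.20 = 5.8277.

5.83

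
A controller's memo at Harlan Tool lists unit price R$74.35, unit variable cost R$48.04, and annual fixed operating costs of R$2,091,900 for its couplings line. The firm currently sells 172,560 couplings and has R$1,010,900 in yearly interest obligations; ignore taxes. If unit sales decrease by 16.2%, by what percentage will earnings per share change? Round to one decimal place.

At 172,560 units, contribution = 172,560 × R$26.31 = R$4,540,053.60.
Operating income = contribution − fixed costs = R$4,540,053.60 − R$2,091,900 = R$2,448,153.60.
Interest = R$1,010,900.00, so EBIT − I = R$1,437,253.60.
DCL = total CM / (EBIT − I) = R$4,540,053.60 / R$1,437,253.60 = 3.1588.
EPS therefore changes by 3.1588 × (-16.2%) = -51.2%.

-51.2%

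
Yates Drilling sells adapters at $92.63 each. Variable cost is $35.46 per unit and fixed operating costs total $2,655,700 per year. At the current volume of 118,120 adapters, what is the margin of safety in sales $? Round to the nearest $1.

Contribution margin per unit = $92.63 − $35.46 = $57.17. Break-even units = $2,655,700 ÷ $57.17 = 46,452.68; break-even revenue = 46,452.68 × $92.63 = $4,302,912.21.
Current sales = 118,120 × $92.63 = $10,941,455.60.
Margin of safety = $10,941,455.60 − $4,302,912.21 = $6,638,543.

$6,638,543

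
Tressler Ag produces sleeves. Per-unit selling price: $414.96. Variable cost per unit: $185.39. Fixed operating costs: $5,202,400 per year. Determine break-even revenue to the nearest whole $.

$9,403,615

Contribution margin per unit = $414.96 − $185.39 = $229.57, a CM ratio of $229.57 ÷ $414.96 = 0.5532.
Break-even sales = FC ÷ CM ratio = $5,202,400 × $414.96 / $229.57 = $9,403,615.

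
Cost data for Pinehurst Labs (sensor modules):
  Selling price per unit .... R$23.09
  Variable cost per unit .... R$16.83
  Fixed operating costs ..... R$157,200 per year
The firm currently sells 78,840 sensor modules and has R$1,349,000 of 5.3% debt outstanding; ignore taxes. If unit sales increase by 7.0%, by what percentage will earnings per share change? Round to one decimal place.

At 78,840 units, contribution = 78,840 × R$6.26 = R$493,538.40.
Subtracting fixed costs: EBIT = R$493,538.40 − R$157,200 = R$336,338.40.
After interest of R$71,497.00, pre-tax earnings = R$264,841.40.
Degree of combined leverage = contribution ÷ (EBIT − I) = R$493,538.40 ÷ R$264,841.40 = 1.8635.
EPS therefore changes by 1.8635 × (+7.0%) = +13.0%.

+13.0%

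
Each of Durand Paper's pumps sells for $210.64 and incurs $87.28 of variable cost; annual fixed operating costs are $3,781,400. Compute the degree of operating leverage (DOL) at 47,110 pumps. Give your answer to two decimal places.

Total contribution margin = 47,110 × $123.36 = $5,811,489.60.
EBIT = $5,811,489.60 − $3,781,400 = $2,030,089.60.
So DOL = total CM / EBIT = $5,811,489.60 / $2,030,089.60 = 2.8627.

2.86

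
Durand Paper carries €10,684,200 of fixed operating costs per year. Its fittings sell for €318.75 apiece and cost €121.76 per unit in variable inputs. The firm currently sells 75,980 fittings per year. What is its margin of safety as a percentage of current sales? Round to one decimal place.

28.6%

Contribution margin per unit = €318.75 − €121.76 = €196.99. Break-even units = €10,684,200 ÷ €196.99 = 54,237.27; break-even revenue = 54,237.27 × €318.75 = €17,288,130.11.
Actual sales revenue = 75,980 × €318.75 = €24,218,625.00.
Margin of safety = (€24,218,625.00 − €17,288,130.11) ÷ €24,218,625.00 = 28.6%.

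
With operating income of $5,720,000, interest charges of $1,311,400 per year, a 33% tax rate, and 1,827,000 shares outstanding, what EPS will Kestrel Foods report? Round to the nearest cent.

$1.62

Interest = $1,311,400.00, so EBT = $5,720,000 − $1,311,400.00 = $4,408,600.00.
Net income = $4,408,600.00 × (1 − 0.33) = $2,953,762.00.
EPS = $2,953,762.00 ÷ 1,827,000 = $1.62.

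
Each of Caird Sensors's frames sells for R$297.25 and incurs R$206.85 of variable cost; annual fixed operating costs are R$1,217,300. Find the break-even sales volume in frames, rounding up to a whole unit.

13,466 frames

Contribution margin per unit = R$297.25 − R$206.85 = R$90.40.
Break-even Q = R$1,217,300 / R$90.40 = 13,465.71 → 13,466 frames.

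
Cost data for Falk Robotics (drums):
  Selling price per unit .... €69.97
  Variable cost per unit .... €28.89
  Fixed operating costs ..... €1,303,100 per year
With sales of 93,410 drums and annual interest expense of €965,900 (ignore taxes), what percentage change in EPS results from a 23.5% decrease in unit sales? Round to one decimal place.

-57.5%

Total contribution margin = 93,410 × €41.08 = €3,837,282.80.
EBIT = €3,837,282.80 − €1,303,100 = €2,534,182.80.
Interest = €965,900.00, so EBIT − I = €1,568,282.80.
DCL = total CM / (EBIT − I) = €3,837,282.80 / €1,568,282.80 = 2.4468.
EPS therefore changes by 2.4468 × (-23.5%) = -57.5%.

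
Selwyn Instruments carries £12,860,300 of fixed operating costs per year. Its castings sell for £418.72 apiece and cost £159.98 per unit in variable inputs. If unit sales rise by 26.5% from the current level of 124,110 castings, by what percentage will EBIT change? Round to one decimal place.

+44.2%

Contribution at this volume is 124,110 × £258.74 = £32,112,221.40.
Subtracting fixed costs: EBIT = £32,112,221.40 − £12,860,300 = £19,251,921.40.
Degree of operating leverage = £32,112,221.40 / £19,251,921.40 = 1.6680.
Operating income changes by 1.6680 × +26.5% = +44.2%.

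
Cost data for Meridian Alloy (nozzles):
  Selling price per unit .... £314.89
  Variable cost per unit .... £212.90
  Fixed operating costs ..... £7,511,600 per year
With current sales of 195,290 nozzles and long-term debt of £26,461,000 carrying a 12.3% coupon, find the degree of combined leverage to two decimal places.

2.18

At 195,290 units, contribution = 195,290 × £101.99 = £19,917,627.10.
Subtracting fixed costs: EBIT = £19,917,627.10 − £7,511,600 = £12,406,027.10. Interest = £3,254,703.00, so EBIT − I = £9,151,324.10.
DCL = contribution ÷ (EBIT − I) = £19,917,627.10 ÷ £9,151,324.10 = 2.1765.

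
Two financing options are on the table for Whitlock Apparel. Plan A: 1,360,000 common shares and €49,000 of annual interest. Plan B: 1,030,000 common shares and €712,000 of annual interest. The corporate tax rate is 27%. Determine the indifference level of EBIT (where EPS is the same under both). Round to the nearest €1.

At indifference, (EBIT − 49,000)(1 − t)/1,360,000 = (EBIT − 712,000)(1 − t)/1,030,000.
The (1 − t) factor cancels: (EBIT − 49,000) × 1,030,000 = (EBIT − 712,000) × 1,360,000.
Solving, EBIT = (712,000·1,360,000 − 49,000·1,030,000) / (1,360,000 − 1,030,000) = 917,850,000,000 / 330,000 = 2,781,363.64.

€2,781,364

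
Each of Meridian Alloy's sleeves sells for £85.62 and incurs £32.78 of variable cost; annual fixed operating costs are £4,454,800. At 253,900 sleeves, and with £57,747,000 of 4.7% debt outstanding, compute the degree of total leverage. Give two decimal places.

2.15

Contribution at this volume is 253,900 × £52.84 = £13,416,076.00.
EBIT = £13,416,076.00 − £4,454,800 = £8,961,276.00. Interest = £2,714,109.00, so EBIT − I = £6,247,167.00.
Degree of total leverage = total CM / (EBIT − interest) = £13,416,076.00 / £6,247,167.00 = 2.1475.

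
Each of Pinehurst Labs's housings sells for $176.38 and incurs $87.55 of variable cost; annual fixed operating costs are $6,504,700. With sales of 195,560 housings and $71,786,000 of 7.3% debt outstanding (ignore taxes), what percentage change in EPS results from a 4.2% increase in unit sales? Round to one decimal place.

Contribution at this volume is 195,560 × $88.83 = $17,371,594.80.
Operating income = contribution − fixed costs = $17,371,594.80 − $6,504,700 = $10,866,894.80.
After interest of $5,240,378.00, pre-tax earnings = $5,626,516.80.
Degree of combined leverage = contribution ÷ (EBIT − I) = $17,371,594.80 ÷ $5,626,516.80 = 3.0875.
EPS therefore changes by 3.0875 × (+4.2%) = +13.0%.

+13.0%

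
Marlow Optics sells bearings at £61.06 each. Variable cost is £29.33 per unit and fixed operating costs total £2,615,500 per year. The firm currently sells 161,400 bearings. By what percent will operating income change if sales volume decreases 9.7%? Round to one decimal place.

-19.8%

At 161,400 units, contribution = 161,400 × £31.73 = £5,121,222.00.
Operating income = contribution − fixed costs = £5,121,222.00 − £2,615,500 = £2,505,722.00.
Degree of operating leverage = £5,121,222.00 / £2,505,722.00 = 2.0438.
So EBIT moves 2.0438 × (-9.7%) = -19.8%.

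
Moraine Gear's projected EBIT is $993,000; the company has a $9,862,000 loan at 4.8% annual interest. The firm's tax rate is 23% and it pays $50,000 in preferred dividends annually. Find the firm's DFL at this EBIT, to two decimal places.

2.18

Annual interest charges come to $473,376.00.
Preferred dividends grossed up pre-tax: $50,000 / (1 − 0.23) = $64,935.06.
DFL = EBIT ÷ [EBIT − I − D_p/(1−t)] = $993,000 ÷ [$993,000 − $473,376.00 − $64,935.06] = $993,000 ÷ $454,688.94 = 2.1839.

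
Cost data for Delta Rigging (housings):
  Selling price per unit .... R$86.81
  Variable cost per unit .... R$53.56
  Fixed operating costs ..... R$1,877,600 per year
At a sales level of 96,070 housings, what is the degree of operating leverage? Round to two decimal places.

Total contribution margin = 96,070 × R$33.25 = R$3,194,327.50.
EBIT = R$3,194,327.50 − R$1,877,600 = R$1,316,727.50.
Degree of operating leverage = R$3,194,327.50 / R$1,316,727.50 = 2.4260.

2.43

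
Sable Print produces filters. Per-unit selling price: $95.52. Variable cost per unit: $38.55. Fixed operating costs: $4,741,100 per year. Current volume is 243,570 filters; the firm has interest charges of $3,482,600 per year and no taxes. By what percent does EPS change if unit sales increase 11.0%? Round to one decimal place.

At 243,570 units, contribution = 243,570 × $56.97 = $13,876,182.90.
Operating income = contribution − fixed costs = $13,876,182.90 − $4,741,100 = $9,135,082.90.
Interest = $3,482,600.00, so EBIT − I = $5,652,482.90.
DCL = total CM / (EBIT − I) = $13,876,182.90 / $5,652,482.90 = 2.4549.
EPS therefore changes by 2.4549 × (+11.0%) = +27.0%.

+27.0%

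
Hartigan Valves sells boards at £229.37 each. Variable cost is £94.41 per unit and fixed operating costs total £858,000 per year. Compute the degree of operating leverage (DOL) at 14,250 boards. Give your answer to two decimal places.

1.81

Total contribution margin = 14,250 × £134.96 = £1,923,180.00.
Subtracting fixed costs: EBIT = £1,923,180.00 − £858,000 = £1,065,180.00.
DOL = contribution ÷ EBIT = £1,923,180.00 ÷ £1,065,180.00 = 1.8055.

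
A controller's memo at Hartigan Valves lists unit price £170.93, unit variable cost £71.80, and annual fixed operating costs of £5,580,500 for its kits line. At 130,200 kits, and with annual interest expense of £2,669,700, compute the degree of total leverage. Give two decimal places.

At 130,200 units, contribution = 130,200 × £99.13 = £12,906,726.00.
EBIT = £12,906,726.00 − £5,580,500 = £7,326,226.00. Interest = £2,669,700.00, so EBIT − I = £4,656,526.00.
DCL = contribution ÷ (EBIT − I) = £12,906,726.00 ÷ £4,656,526.00 = 2.7718.

2.77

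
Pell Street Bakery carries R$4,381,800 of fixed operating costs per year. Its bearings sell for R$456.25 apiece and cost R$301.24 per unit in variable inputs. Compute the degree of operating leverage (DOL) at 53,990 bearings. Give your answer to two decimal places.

Contribution at this volume is 53,990 × R$155.01 = R$8,368,989.90.
Subtracting fixed costs: EBIT = R$8,368,989.90 − R$4,381,800 = R$3,987,189.90.
Degree of operating leverage = R$8,368,989.90 / R$3,987,189.90 = 2.0990.

2.10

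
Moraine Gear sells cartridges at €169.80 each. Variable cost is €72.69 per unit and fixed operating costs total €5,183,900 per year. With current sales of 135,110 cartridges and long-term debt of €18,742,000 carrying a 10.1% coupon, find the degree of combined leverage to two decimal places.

2.17

Total contribution margin = 135,110 × €97.11 = €13,120,532.10.
Operating income = contribution − fixed costs = €13,120,532.10 − €5,183,900 = €7,936,632.10. Interest = €1,892,942.00.
DOL = €13,120,532.10 ÷ €7,936,632.10 = 1.6532; DFL = €7,936,632.10 ÷ €6,043,690.10 = 1.3132.
Combined leverage = 1.6532 × 1.3132 = 2.1710.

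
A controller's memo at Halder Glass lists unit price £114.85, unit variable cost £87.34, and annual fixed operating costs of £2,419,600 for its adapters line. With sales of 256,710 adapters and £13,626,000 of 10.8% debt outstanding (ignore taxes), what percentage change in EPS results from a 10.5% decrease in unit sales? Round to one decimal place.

-23.4%

Contribution at this volume is 256,710 × £27.51 = £7,062,092.10.
Operating income = contribution − fixed costs = £7,062,092.10 − £2,419,600 = £4,642,492.10.
Interest = £1,471,608.00, so EBIT − I = £3,170,884.10.
Degree of combined leverage = contribution ÷ (EBIT − I) = £7,062,092.10 ÷ £3,170,884.10 = 2.2272.
%ΔEPS = DCL × %ΔSales = 2.2272 × -10.5% = -23.4%.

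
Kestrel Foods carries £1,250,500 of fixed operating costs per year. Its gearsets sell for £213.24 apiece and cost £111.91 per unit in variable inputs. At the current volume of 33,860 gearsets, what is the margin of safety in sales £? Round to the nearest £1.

Contribution margin per unit = £213.24 − £111.91 = £101.33. Break-even units = £1,250,500 ÷ £101.33 = 12,340.87; break-even revenue = 12,340.87 × £213.24 = £2,631,566.37.
Actual sales revenue = 33,860 × £213.24 = £7,220,306.40.
Margin of safety = £7,220,306.40 − £2,631,566.37 = £4,588,740.

£4,588,740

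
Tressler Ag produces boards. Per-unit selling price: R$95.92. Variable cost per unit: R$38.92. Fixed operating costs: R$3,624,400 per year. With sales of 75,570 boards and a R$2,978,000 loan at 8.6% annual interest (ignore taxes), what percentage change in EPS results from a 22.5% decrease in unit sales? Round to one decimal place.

-227.0%

Total contribution margin = 75,570 × R$57.00 = R$4,307,490.00.
Subtracting fixed costs: EBIT = R$4,307,490.00 − R$3,624,400 = R$683,090.00.
Interest = R$256,108.00, so EBIT − I = R$426,982.00.
DCL = total CM / (EBIT − I) = R$4,307,490.00 / R$426,982.00 = 10.0882.
EPS therefore changes by 10.0882 × (-22.5%) = -227.0%.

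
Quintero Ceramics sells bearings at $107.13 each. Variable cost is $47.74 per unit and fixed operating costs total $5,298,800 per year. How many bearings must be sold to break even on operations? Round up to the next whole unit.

89,221 bearings

Contribution margin per unit = $107.13 − $47.74 = $59.39.
Break-even volume = fixed costs ÷ CM per unit = $5,298,800 ÷ $59.39 = 89,220.41, so 89,221 bearings.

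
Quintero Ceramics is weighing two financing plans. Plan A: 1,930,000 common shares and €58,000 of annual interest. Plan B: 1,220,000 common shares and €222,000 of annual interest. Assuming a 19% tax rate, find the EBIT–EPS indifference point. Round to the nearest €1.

Set EPS_A = EPS_B: (EBIT − €58,000)(1 − 0.19) ÷ 1,930,000 = (EBIT − €222,000)(1 − 0.19) ÷ 1,220,000.
The (1 − t) factor cancels: (EBIT − 58,000) × 1,220,000 = (EBIT − 222,000) × 1,930,000.
EBIT × (1,930,000 − 1,220,000) = 222,000 × 1,930,000 − 58,000 × 1,220,000 = 357,700,000,000, so EBIT = 357,700,000,000 ÷ 710,000 = 503,802.82.

€503,803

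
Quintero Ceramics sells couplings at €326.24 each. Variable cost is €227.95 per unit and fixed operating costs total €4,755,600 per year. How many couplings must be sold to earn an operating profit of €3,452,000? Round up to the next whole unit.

83,504 couplings

Unit CM = price − variable cost = €326.24 − €227.95 = €98.29.
Required volume = (fixed costs + target profit) ÷ CM = (€4,755,600 + €3,452,000) ÷ €98.29 = 83,503.92, so 83,504 couplings.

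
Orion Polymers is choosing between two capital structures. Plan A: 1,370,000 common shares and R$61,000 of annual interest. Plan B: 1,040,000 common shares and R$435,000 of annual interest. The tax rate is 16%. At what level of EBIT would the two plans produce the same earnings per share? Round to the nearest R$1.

R$1,613,667

Set EPS_A = EPS_B: (EBIT − R$61,000)(1 − 0.16) ÷ 1,370,000 = (EBIT − R$435,000)(1 − 0.16) ÷ 1,040,000.
The (1 − t) factor cancels: (EBIT − 61,000) × 1,040,000 = (EBIT − 435,000) × 1,370,000.
EBIT × (1,370,000 − 1,040,000) = 435,000 × 1,370,000 − 61,000 × 1,040,000 = 532,510,000,000, so EBIT = 532,510,000,000 ÷ 330,000 = 1,613,666.67.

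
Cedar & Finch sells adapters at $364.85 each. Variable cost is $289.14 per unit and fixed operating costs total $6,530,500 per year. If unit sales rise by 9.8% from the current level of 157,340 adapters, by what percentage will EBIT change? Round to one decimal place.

+21.7%

Contribution at this volume is 157,340 × $75.71 = $11,912,211.40.
Subtracting fixed costs: EBIT = $11,912,211.40 − $6,530,500 = $5,381,711.40.
Degree of operating leverage = $11,912,211.40 / $5,381,711.40 = 2.2135.
So EBIT moves 2.2135 × (+9.8%) = +21.7%.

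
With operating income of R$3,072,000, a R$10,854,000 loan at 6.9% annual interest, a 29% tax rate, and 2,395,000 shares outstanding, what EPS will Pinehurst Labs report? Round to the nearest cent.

Interest = R$748,926.00, so EBT = R$3,072,000 − R$748,926.00 = R$2,323,074.00.
Net income = R$2,323,074.00 × (1 − 0.29) = R$1,649,382.54.
Per share: R$1,649,382.54 / 2,395,000 shares = R$0.69.

R$0.69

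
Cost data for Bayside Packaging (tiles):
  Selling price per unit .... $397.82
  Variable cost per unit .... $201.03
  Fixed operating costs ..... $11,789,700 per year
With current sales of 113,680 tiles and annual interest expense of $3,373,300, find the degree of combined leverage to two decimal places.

Contribution at this volume is 113,680 × $196.79 = $22,371,087.20.
EBIT = $22,371,087.20 − $11,789,700 = $10,581,387.20. Interest = $3,373,300.00.
DOL = $22,371,087.20 ÷ $10,581,387.20 = 2.1142; DFL = $10,581,387.20 ÷ $7,208,087.20 = 1.4680.
DCL = DOL × DFL = 2.1142 × 1.4680 = 3.1036.

3.10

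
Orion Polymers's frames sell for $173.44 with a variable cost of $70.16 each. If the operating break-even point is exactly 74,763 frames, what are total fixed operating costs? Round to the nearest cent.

$7,721,522.64

Contribution margin per unit = $173.44 − $70.16 = $103.28.
Since BE = FC / CM, FC = 74,763 × $103.28 = $7,721,522.64.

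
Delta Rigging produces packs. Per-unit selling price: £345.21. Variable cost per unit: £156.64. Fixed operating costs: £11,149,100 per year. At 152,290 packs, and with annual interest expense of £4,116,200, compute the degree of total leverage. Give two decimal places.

Total contribution margin = 152,290 × £188.57 = £28,717,325.30.
EBIT = £28,717,325.30 − £11,149,100 = £17,568,225.30. Interest = £4,116,200.00.
DOL = £28,717,325.30 ÷ £17,568,225.30 = 1.6346; DFL = £17,568,225.30 ÷ £13,452,025.30 = 1.3060.
DCL = DOL × DFL = 1.6346 × 1.3060 = 2.1348.

2.13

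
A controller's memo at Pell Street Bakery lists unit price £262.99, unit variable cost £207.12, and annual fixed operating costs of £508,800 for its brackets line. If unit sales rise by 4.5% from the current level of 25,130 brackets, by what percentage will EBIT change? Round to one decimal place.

+7.1%

Contribution at this volume is 25,130 × £55.87 = £1,404,013.10.
Subtracting fixed costs: EBIT = £1,404,013.10 − £508,800 = £895,213.10.
So DOL = total CM / EBIT = £1,404,013.10 / £895,213.10 = 1.5684.
%ΔEBIT = DOL × %ΔSales = 1.5684 × +4.5% = +7.1%.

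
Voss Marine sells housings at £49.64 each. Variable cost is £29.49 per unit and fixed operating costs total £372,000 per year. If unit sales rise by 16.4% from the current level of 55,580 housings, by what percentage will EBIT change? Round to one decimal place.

+24.6%

Contribution at this volume is 55,580 × £20.15 = £1,119,937.00.
Operating income = contribution − fixed costs = £1,119,937.00 − £372,000 = £747,937.00.
Degree of operating leverage = £1,119,937.00 / £747,937.00 = 1.4974.
So EBIT moves 1.4974 × (+16.4%) = +24.6%.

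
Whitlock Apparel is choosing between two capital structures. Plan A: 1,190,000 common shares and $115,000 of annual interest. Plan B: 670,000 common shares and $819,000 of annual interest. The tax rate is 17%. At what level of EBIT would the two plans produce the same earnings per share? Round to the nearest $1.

Set EPS_A = EPS_B: (EBIT − $115,000)(1 − 0.17) ÷ 1,190,000 = (EBIT − $819,000)(1 − 0.17) ÷ 670,000.
The (1 − t) factor cancels: (EBIT − 115,000) × 670,000 = (EBIT − 819,000) × 1,190,000.
Solving, EBIT = (819,000·1,190,000 − 115,000·670,000) / (1,190,000 − 670,000) = 897,560,000,000 / 520,000 = 1,726,076.92.

$1,726,077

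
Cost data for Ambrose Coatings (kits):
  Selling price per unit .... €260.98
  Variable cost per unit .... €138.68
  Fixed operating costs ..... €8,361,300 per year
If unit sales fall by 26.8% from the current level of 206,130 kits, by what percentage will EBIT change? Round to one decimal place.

At 206,130 units, contribution = 206,130 × €122.30 = €25,209,699.00.
Subtracting fixed costs: EBIT = €25,209,699.00 − €8,361,300 = €16,848,399.00.
DOL = contribution ÷ EBIT = €25,209,699.00 ÷ €16,848,399.00 = 1.4963.
%ΔEBIT = DOL × %ΔSales = 1.4963 × -26.8% = -40.1%.

-40.1%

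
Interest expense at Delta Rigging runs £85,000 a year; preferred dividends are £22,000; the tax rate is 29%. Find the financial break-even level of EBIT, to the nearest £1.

Preferred dividends are paid after tax, so their pre-tax equivalent is £22,000 ÷ (1 − 0.29) = £30,985.92.
Financial break-even EBIT = interest + D_p ÷ (1 − t) = £85,000 + £30,985.92 = £115,985.92.

£115,986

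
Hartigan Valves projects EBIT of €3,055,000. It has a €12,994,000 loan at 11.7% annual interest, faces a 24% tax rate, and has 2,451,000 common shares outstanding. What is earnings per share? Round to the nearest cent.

€0.48

Interest = €1,520,298.00, so EBT = €3,055,000 − €1,520,298.00 = €1,534,702.00.
Net income = €1,534,702.00 × (1 − 0.24) = €1,166,373.52.
EPS = €1,166,373.52 ÷ 2,451,000 = €0.48.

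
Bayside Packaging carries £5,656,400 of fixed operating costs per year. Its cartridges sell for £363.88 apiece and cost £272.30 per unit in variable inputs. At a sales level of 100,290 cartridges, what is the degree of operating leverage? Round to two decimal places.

2.60

Contribution at this volume is 100,290 × £91.58 = £9,184,558.20.
EBIT = £9,184,558.20 − £5,656,400 = £3,528,158.20.
So DOL = total CM / EBIT = £9,184,558.20 / £3,528,158.20 = 2.6032.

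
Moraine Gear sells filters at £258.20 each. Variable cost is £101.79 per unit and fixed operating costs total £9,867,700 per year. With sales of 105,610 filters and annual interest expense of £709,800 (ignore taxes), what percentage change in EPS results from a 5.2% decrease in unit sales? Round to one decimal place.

At 105,610 units, contribution = 105,610 × £156.41 = £16,518,460.10.
EBIT = £16,518,460.10 − £9,867,700 = £6,650,760.10.
After interest of £709,800.00, pre-tax earnings = £5,940,960.10.
DCL = total CM / (EBIT − I) = £16,518,460.10 / £5,940,960.10 = 2.7804.
%ΔEPS = DCL × %ΔSales = 2.7804 × -5.2% = -14.5%.

-14.5%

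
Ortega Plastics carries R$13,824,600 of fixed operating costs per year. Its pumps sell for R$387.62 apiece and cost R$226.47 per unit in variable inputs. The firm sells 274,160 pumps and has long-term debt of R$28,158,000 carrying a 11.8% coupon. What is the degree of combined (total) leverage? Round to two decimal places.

Total contribution margin = 274,160 × R$161.15 = R$44,180,884.00.
EBIT = R$44,180,884.00 − R$13,824,600 = R$30,356,284.00. Interest = R$3,322,644.00.
DOL = R$44,180,884.00 ÷ R$30,356,284.00 = 1.4554; DFL = R$30,356,284.00 ÷ R$27,033,640.00 = 1.1229.
Combined leverage = 1.4554 × 1.1229 = 1.6343.

1.63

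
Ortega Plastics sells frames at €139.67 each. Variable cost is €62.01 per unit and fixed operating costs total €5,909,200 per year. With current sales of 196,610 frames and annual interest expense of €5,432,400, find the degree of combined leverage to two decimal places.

Total contribution margin = 196,610 × €77.66 = €15,268,732.60.
EBIT = €15,268,732.60 − €5,909,200 = €9,359,532.60. Interest = €5,432,400.00.
DOL = €15,268,732.60 ÷ €9,359,532.60 = 1.6314; DFL = €9,359,532.60 ÷ €3,927,132.60 = 2.3833.
DCL = DOL × DFL = 1.6314 × 2.3833 = 3.8881.

3.89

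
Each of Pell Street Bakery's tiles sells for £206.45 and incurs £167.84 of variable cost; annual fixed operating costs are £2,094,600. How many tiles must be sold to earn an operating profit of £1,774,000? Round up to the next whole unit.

100,197 tiles

Contribution margin per unit = £206.45 − £167.84 = £38.61.
Units = (FC + target) / CM = (£2,094,600 + £1,774,000) / £38.61 = 100,196.84, so 100,197 tiles.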